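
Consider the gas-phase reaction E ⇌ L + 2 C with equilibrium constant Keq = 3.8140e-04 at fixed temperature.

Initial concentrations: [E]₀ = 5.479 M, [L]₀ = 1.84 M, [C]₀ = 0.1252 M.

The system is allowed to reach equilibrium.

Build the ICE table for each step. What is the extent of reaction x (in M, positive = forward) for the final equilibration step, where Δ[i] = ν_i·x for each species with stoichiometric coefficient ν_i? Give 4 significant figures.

Q₀ = 0.005264 vs Keq = 3.8140e-04 ⇒ Q>K, reverse
Step 1:
                   E          L          C
  init         5.479       1.84     0.1252
  Δ          0.04547   -0.04547   -0.09093
  eq           5.524      1.795    0.03427
  solve Keq expr → x = -0.04547; check Q = 3.8140e-04

x = -0.04547 M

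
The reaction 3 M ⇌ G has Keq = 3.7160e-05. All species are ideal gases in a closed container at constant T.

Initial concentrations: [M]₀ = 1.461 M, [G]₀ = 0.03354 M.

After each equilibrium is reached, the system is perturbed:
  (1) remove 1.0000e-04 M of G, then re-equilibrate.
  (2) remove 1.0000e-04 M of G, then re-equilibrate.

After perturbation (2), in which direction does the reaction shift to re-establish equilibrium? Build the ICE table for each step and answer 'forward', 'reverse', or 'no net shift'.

Direction: forward

Q₀ = 0.01076 vs Keq = 3.7160e-05 ⇒ Q>K, reverse
Step 1:
                    M           G
  init          1.461     0.03354
  Δ            0.1002     -0.0334
  eq            1.561  1.4140e-04
  solve Keq expr → x = -0.0334; check Q = 3.7160e-05
Then remove 1.0000e-04 M of G.
Step 2:
                    M           G
  init          1.561  4.1399e-05
  Δ       -2.9976e-04  9.9919e-05
  eq            1.561  1.4132e-04
  solve Keq expr → x = 9.9919e-05; check Q = 3.7160e-05
Then remove 1.0000e-04 M of G.
Step 3:
                    M           G
  init          1.561  4.1318e-05
  Δ       -2.9976e-04  9.9919e-05
  eq            1.561  1.4124e-04
  solve Keq expr → x = 9.9919e-05; check Q = 3.7160e-05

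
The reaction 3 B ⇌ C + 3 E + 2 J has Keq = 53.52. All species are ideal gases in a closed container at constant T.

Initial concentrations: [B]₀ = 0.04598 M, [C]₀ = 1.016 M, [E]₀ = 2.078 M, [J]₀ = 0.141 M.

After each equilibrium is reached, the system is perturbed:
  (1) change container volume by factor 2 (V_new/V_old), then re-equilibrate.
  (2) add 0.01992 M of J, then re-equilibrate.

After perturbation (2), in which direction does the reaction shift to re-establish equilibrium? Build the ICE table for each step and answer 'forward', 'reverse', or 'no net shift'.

Q₀ = 1864 vs Keq = 53.52 ⇒ Q>K, reverse
Step 1:
                  B         C         E         J
  I         0.04598     1.016     2.078     0.141
  C         0.06632  -0.02211  -0.06632  -0.04421
  E          0.1123    0.9939     2.012   0.09679
  solve Keq expr → x = -0.02211; check Q = 53.52
Then change container volume by factor 2 (V_new/V_old).
Step 2:
                  B         C         E         J
  I         0.05615    0.4969     1.006   0.04839
  C        -0.02181   0.00727   0.02181   0.01454
  E         0.03434    0.5042     1.028   0.06293
  solve Keq expr → x = 0.00727; check Q = 53.52
Then add 0.01992 M of J.
Step 3:
                  B         C         E         J
  I         0.03434    0.5042     1.028   0.08285
  C        0.005438 -0.001813 -0.005438 -0.003625
  E         0.03978    0.5024     1.022   0.07923
  solve Keq expr → x = -0.001813; check Q = 53.52

Direction: reverse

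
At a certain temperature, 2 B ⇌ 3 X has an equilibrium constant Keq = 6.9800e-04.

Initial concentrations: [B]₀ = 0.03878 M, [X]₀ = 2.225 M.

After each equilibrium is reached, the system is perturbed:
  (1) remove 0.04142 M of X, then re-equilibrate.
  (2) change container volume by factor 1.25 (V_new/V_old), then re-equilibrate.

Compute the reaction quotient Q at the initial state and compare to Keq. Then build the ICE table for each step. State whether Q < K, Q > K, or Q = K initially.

Q₀ = 7324 vs Keq = 6.9800e-04 ⇒ Q>K, reverse
Step 1:
                  B         X
  Initial   0.03878     2.225
  Change      1.408    -2.112
  Equil       1.446    0.1135
  solve Keq expr → x = -0.7038; check Q = 6.9800e-04
Then remove 0.04142 M of X.
Step 2:
                  B         X
  Initial     1.446   0.07204
  Change   -0.02668   0.04002
  Equil        1.42    0.1121
  solve Keq expr → x = 0.01334; check Q = 6.9800e-04
Then change container volume by factor 1.25 (V_new/V_old).
Step 3:
                  B         X
  Initial     1.136   0.08964
  Change  -0.004447   0.00667
  Equil       1.131   0.09631
  solve Keq expr → x = 0.002223; check Q = 6.9800e-04

Q₀ = 7324; Q > K (proceeds reverse)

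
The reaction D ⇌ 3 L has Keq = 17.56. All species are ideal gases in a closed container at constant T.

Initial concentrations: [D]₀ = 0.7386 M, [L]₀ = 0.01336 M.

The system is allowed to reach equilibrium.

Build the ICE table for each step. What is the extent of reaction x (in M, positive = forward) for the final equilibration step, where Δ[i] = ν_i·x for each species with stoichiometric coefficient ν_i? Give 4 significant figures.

x = 0.5186 M

Q₀ = 3.2286e-06 vs Keq = 17.56 ⇒ Q<K, forward
Step 1:
                   D          L
  init        0.7386    0.01336
  Δ          -0.5186      1.556
  eq            0.22      1.569
  solve Keq expr → x = 0.5186; check Q = 17.56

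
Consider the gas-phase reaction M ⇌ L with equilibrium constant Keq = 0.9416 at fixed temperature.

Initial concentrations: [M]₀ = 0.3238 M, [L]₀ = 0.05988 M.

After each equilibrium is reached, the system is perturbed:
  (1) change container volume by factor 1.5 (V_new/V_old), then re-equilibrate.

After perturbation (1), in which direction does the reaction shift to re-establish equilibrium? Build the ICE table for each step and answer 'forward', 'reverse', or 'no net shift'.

Direction: no net shift

Q₀ = 0.1849 vs Keq = 0.9416 ⇒ Q<K, forward
Step 1:
                   M          L
  I           0.3238    0.05988
  C          -0.1262     0.1262
  E           0.1976     0.1861
  solve Keq expr → x = 0.1262; check Q = 0.9416
Then change container volume by factor 1.5 (V_new/V_old).
Step 2:
                   M          L
  I           0.1317      0.124
  C                0          0
  E           0.1317      0.124
  solve Keq expr → x = 0; check Q = 0.9416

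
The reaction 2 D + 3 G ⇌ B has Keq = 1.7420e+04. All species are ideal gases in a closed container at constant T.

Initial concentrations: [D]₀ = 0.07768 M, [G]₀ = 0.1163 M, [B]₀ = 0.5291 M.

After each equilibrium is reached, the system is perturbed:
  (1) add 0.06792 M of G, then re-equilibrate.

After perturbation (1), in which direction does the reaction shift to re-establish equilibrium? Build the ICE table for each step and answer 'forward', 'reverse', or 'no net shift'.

Direction: forward

Q₀ = 5.5742e+04 vs Keq = 1.7420e+04 ⇒ Q>K, reverse
Step 1:
                   D          G          B
  I          0.07768     0.1163     0.5291
  C          0.01995    0.02992  -0.009975
  E          0.09763     0.1462     0.5191
  solve Keq expr → x = -0.009975; check Q = 1.7420e+04
Then add 0.06792 M of G.
Step 2:
                   D          G          B
  I          0.09763     0.2141     0.5191
  C          -0.0241   -0.03615    0.01205
  E          0.07353      0.178     0.5312
  solve Keq expr → x = 0.01205; check Q = 1.7420e+04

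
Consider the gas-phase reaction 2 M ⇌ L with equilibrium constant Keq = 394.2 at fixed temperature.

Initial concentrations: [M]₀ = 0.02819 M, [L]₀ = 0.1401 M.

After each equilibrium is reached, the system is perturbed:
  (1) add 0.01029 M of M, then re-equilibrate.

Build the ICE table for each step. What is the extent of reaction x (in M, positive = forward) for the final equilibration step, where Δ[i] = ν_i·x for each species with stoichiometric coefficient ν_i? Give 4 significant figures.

x = 0.004981 M

Q₀ = 176.3 vs Keq = 394.2 ⇒ Q<K, forward
Step 1:
                   M          L
  Initial    0.02819     0.1401
  Change   -0.009036   0.004518
  Equil      0.01915     0.1446
  solve Keq expr → x = 0.004518; check Q = 394.2
Then add 0.01029 M of M.
Step 2:
                   M          L
  Initial    0.02944     0.1446
  Change   -0.009963   0.004981
  Equil      0.01948     0.1496
  solve Keq expr → x = 0.004981; check Q = 394.2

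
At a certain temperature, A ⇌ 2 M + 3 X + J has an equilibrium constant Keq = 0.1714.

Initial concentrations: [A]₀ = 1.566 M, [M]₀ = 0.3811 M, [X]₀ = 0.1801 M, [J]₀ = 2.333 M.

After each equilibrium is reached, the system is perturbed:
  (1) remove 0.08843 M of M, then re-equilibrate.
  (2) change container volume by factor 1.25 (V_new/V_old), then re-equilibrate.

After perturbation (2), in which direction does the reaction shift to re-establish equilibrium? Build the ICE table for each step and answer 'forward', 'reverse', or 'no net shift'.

Q₀ = 0.001264 vs Keq = 0.1714 ⇒ Q<K, forward
Step 1:
                  A         M         X         J
  Initial     1.566    0.3811    0.1801     2.333
  Change    -0.1421    0.2841    0.4262    0.1421
  Equil       1.424    0.6652    0.6063     2.475
  solve Keq expr → x = 0.1421; check Q = 0.1714
Then remove 0.08843 M of M.
Step 2:
                  A         M         X         J
  Initial     1.424    0.5768    0.6063     2.475
  Change    -0.0128    0.0256    0.0384    0.0128
  Equil       1.411    0.6024    0.6447     2.488
  solve Keq expr → x = 0.0128; check Q = 0.1714
Then change container volume by factor 1.25 (V_new/V_old).
Step 3:
                  A         M         X         J
  Initial     1.129    0.4819    0.5157      1.99
  Change   -0.04557   0.09114    0.1367   0.04557
  Equil       1.083    0.5731    0.6525     2.036
  solve Keq expr → x = 0.04557; check Q = 0.1714

Direction: forward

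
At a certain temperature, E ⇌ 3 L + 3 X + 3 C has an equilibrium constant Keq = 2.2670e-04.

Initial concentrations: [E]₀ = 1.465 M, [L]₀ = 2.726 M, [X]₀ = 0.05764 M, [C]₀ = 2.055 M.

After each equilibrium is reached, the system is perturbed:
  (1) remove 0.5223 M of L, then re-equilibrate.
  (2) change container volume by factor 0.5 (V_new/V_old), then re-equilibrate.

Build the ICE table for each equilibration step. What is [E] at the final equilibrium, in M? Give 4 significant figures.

[E]_eq = 2.967 M

Q₀ = 0.02298 vs Keq = 2.2670e-04 ⇒ Q>K, reverse
Step 1:
                  E         L         X         C
  init        1.465     2.726   0.05764     2.055
  Δ         0.01492  -0.04475  -0.04475  -0.04475
  eq           1.48     2.681   0.01289      2.01
  solve Keq expr → x = -0.01492; check Q = 2.2670e-04
Then remove 0.5223 M of L.
Step 2:
                  E         L         X         C
  init         1.48     2.159   0.01289      2.01
  Δ       -0.001023  0.003068  0.003068  0.003068
  eq          1.479     2.162   0.01596     2.013
  solve Keq expr → x = 0.001023; check Q = 2.2670e-04
Then change container volume by factor 0.5 (V_new/V_old).
Step 3:
                  E         L         X         C
  init        2.958     4.324   0.03192     4.027
  Δ        0.008941  -0.02682  -0.02682  -0.02682
  eq          2.967     4.297  0.005097         4
  solve Keq expr → x = -0.008941; check Q = 2.2670e-04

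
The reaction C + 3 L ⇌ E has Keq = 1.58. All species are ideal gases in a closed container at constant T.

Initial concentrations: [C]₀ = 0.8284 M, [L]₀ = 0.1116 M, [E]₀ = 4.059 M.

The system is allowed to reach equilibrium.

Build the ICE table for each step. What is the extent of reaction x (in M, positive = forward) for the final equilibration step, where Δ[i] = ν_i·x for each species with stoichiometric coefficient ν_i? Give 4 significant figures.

Q₀ = 3525 vs Keq = 1.58 ⇒ Q>K, reverse
Step 1:
                    C           L           E
  Initial      0.8284      0.1116       4.059
  Change       0.3779       1.134     -0.3779
  Equil         1.206       1.245       3.681
  solve Keq expr → x = -0.3779; check Q = 1.58

x = -0.3779 M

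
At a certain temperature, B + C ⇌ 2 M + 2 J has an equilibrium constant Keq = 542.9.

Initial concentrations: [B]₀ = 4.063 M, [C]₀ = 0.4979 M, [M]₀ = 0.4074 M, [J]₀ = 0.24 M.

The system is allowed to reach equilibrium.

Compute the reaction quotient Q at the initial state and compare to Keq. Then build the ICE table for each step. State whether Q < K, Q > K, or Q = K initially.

Q₀ = 0.004726 vs Keq = 542.9 ⇒ Q<K, forward
Step 1:
                  B         C         M         J
  init        4.063    0.4979    0.4074      0.24
  Δ         -0.4964   -0.4964    0.9927    0.9927
  eq          3.567  0.001538       1.4     1.233
  solve Keq expr → x = 0.4964; check Q = 542.9

Q₀ = 0.004726; Q < K (proceeds forward)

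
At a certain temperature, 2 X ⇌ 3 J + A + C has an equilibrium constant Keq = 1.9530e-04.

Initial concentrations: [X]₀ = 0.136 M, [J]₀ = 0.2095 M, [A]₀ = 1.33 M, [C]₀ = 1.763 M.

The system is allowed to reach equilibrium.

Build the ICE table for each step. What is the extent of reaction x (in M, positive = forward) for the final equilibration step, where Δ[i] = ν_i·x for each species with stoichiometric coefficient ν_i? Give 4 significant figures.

Q₀ = 1.166 vs Keq = 1.9530e-04 ⇒ Q>K, reverse
Step 1:
                   X          J          A          C
  Initial      0.136     0.2095       1.33      1.763
  Change      0.1274     -0.191   -0.06368   -0.06368
  Equil       0.2634    0.01846      1.266      1.699
  solve Keq expr → x = -0.06368; check Q = 1.9530e-04

x = -0.06368 M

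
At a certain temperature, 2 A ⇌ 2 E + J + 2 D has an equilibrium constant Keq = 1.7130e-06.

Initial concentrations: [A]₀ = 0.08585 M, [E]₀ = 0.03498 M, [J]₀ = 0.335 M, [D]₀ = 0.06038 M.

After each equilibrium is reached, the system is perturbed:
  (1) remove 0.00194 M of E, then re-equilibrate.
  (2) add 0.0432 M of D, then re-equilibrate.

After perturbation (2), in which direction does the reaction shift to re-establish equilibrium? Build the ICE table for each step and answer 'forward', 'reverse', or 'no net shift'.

Q₀ = 2.0276e-04 vs Keq = 1.7130e-06 ⇒ Q>K, reverse
Step 1:
                  A         E         J         D
  Initial   0.08585   0.03498     0.335   0.06038
  Change    0.02713  -0.02713  -0.01357  -0.02713
  Equil       0.113  0.007845    0.3214   0.03325
  solve Keq expr → x = -0.01357; check Q = 1.7130e-06
Then remove 0.00194 M of E.
Step 2:
                  A         E         J         D
  Initial     0.113  0.005905    0.3214   0.03325
  Change  -0.001495  0.001495 7.4728e-04  0.001495
  Equil      0.1115    0.0074    0.3222   0.03474
  solve Keq expr → x = 7.4728e-04; check Q = 1.7130e-06
Then add 0.0432 M of D.
Step 3:
                  A         E         J         D
  Initial    0.1115    0.0074    0.3222   0.07794
  Change   0.003803 -0.003803 -0.001902 -0.003803
  Equil      0.1153  0.003597    0.3203   0.07414
  solve Keq expr → x = -0.001902; check Q = 1.7130e-06

Direction: reverse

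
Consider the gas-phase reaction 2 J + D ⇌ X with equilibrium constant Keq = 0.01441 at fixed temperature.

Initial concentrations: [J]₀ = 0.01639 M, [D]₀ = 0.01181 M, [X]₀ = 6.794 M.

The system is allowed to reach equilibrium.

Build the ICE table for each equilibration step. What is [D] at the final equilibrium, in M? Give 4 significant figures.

[D]_eq = 3.756 M

Q₀ = 2.1415e+06 vs Keq = 0.01441 ⇒ Q>K, reverse
Step 1:
                   J          D          X
  Initial    0.01639    0.01181      6.794
  Change       7.489      3.745     -3.745
  Equil        7.506      3.756      3.049
  solve Keq expr → x = -3.745; check Q = 0.01441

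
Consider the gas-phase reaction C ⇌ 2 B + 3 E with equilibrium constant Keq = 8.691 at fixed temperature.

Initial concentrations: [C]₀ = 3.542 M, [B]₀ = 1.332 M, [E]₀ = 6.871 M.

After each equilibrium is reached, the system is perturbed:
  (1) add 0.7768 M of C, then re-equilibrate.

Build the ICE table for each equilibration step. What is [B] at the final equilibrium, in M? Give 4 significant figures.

Q₀ = 162.5 vs Keq = 8.691 ⇒ Q>K, reverse
Step 1:
                   C          B          E
  I            3.542      1.332      6.871
  C           0.4409    -0.8818     -1.323
  E            3.983     0.4502      5.548
  solve Keq expr → x = -0.4409; check Q = 8.691
Then add 0.7768 M of C.
Step 2:
                   C          B          E
  I             4.76     0.4502      5.548
  C         -0.01715     0.0343    0.05146
  E            4.743     0.4845        5.6
  solve Keq expr → x = 0.01715; check Q = 8.691

[B]_eq = 0.4845 M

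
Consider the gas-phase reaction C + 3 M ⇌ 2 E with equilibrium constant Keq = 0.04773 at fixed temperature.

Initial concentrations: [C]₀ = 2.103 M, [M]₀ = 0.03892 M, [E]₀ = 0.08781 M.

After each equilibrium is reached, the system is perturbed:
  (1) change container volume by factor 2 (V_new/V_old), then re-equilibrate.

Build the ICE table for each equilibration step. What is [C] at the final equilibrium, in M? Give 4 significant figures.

[C]_eq = 1.071 M

Q₀ = 62.19 vs Keq = 0.04773 ⇒ Q>K, reverse
Step 1:
                    C           M           E
  Initial       2.103     0.03892     0.08781
  Change      0.03514      0.1054    -0.07029
  Equil         2.138      0.1444     0.01752
  solve Keq expr → x = -0.03514; check Q = 0.04773
Then change container volume by factor 2 (V_new/V_old).
Step 2:
                    C           M           E
  Initial       1.069     0.07218     0.00876
  Change     0.001921    0.005762   -0.003841
  Equil         1.071     0.07794    0.004919
  solve Keq expr → x = -0.001921; check Q = 0.04773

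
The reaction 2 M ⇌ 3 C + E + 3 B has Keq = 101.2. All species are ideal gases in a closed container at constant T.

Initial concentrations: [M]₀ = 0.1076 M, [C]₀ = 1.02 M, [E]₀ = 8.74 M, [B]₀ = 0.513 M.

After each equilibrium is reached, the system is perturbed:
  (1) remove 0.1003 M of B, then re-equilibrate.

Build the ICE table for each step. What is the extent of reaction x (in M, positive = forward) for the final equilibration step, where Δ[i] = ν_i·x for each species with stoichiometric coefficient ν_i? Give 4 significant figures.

Q₀ = 108.2 vs Keq = 101.2 ⇒ Q>K, reverse
Step 1:
                    M           C           E           B
  Initial      0.1076        1.02        8.74       0.513
  Change     0.002097   -0.003146   -0.001049   -0.003146
  Equil        0.1097       1.017       8.739      0.5099
  solve Keq expr → x = -0.001049; check Q = 101.2
Then remove 0.1003 M of B.
Step 2:
                    M           C           E           B
  Initial      0.1097       1.017       8.739      0.4096
  Change     -0.01875     0.02813    0.009376     0.02813
  Equil       0.09094       1.045       8.748      0.4377
  solve Keq expr → x = 0.009376; check Q = 101.2

x = 0.009376 M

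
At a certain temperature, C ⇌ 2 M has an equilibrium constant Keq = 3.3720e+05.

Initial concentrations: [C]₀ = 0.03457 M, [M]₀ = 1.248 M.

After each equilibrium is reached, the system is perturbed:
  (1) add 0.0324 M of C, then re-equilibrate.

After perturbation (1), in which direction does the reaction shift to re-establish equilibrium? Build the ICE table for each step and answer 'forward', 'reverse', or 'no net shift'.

Q₀ = 45.05 vs Keq = 3.3720e+05 ⇒ Q<K, forward
Step 1:
                  C         M
  I         0.03457     1.248
  C        -0.03456   0.06913
  E       5.1448e-06     1.317
  solve Keq expr → x = 0.03456; check Q = 3.3720e+05
Then add 0.0324 M of C.
Step 2:
                  C         M
  I         0.03241     1.317
  C         -0.0324    0.0648
  E       5.6635e-06     1.382
  solve Keq expr → x = 0.0324; check Q = 3.3720e+05

Direction: forward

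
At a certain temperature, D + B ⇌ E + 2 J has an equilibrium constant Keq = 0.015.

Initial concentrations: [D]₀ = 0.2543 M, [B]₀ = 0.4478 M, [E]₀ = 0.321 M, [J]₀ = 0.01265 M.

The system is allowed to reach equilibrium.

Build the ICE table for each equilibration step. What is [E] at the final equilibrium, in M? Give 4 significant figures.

Q₀ = 4.5108e-04 vs Keq = 0.015 ⇒ Q<K, forward
Step 1:
                    D           B           E           J
  init         0.2543      0.4478       0.321     0.01265
  Δ          -0.02594    -0.02594     0.02594     0.05189
  eq           0.2284      0.4219      0.3469     0.06454
  solve Keq expr → x = 0.02594; check Q = 0.015

[E]_eq = 0.3469 M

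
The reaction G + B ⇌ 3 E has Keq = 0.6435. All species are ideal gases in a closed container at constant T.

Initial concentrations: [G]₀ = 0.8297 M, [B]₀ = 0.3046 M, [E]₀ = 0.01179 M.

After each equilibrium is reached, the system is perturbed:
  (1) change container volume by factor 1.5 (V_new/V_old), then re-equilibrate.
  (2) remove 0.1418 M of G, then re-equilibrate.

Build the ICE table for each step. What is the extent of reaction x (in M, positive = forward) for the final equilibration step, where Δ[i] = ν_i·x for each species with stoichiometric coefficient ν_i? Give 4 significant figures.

Q₀ = 6.4847e-06 vs Keq = 0.6435 ⇒ Q<K, forward
Step 1:
                   G          B          E
  Initial     0.8297     0.3046    0.01179
  Change     -0.1366    -0.1366     0.4098
  Equil       0.6931      0.168     0.4216
  solve Keq expr → x = 0.1366; check Q = 0.6435
Then change container volume by factor 1.5 (V_new/V_old).
Step 2:
                   G          B          E
  Initial     0.4621      0.112     0.2811
  Change   -0.009654  -0.009654    0.02896
  Equil       0.4524     0.1023       0.31
  solve Keq expr → x = 0.009654; check Q = 0.6435
Then remove 0.1418 M of G.
Step 3:
                   G          B          E
  Initial     0.3106     0.1023       0.31
  Change    0.008769   0.008769   -0.02631
  Equil       0.3194     0.1111     0.2837
  solve Keq expr → x = -0.008769; check Q = 0.6435

x = -0.008769 M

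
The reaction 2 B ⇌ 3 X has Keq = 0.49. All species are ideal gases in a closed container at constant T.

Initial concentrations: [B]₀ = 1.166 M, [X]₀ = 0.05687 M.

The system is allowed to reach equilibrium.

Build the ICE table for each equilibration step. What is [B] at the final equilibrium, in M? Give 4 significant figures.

[B]_eq = 0.7645 M

Q₀ = 1.3529e-04 vs Keq = 0.49 ⇒ Q<K, forward
Step 1:
                    B           X
  I             1.166     0.05687
  C           -0.4015      0.6023
  E            0.7645      0.6591
  solve Keq expr → x = 0.2008; check Q = 0.49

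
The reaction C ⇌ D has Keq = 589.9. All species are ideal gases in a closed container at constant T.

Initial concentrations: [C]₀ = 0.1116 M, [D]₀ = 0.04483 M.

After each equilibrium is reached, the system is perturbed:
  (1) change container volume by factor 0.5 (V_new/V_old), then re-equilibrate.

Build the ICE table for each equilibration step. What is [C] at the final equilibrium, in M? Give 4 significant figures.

[C]_eq = 5.2946e-04 M

Q₀ = 0.4017 vs Keq = 589.9 ⇒ Q<K, forward
Step 1:
                   C          D
  I           0.1116    0.04483
  C          -0.1113     0.1113
  E       2.6473e-04     0.1562
  solve Keq expr → x = 0.1113; check Q = 589.9
Then change container volume by factor 0.5 (V_new/V_old).
Step 2:
                   C          D
  I       5.2946e-04     0.3123
  C                0          0
  E       5.2946e-04     0.3123
  solve Keq expr → x = 0; check Q = 589.9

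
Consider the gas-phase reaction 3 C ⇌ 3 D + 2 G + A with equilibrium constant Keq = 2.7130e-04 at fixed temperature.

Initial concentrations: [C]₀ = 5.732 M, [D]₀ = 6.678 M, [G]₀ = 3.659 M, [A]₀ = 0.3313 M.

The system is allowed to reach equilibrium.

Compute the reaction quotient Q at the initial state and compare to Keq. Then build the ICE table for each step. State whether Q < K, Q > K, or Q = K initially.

Q₀ = 7.014 vs Keq = 2.7130e-04 ⇒ Q>K, reverse
Step 1:
                    C           D           G           A
  init          5.732       6.678       3.659      0.3313
  Δ            0.9937     -0.9937     -0.6625     -0.3312
  eq            6.726       5.684       2.997  5.0052e-05
  solve Keq expr → x = -0.3312; check Q = 2.7130e-04

Q₀ = 7.014; Q > K (proceeds reverse)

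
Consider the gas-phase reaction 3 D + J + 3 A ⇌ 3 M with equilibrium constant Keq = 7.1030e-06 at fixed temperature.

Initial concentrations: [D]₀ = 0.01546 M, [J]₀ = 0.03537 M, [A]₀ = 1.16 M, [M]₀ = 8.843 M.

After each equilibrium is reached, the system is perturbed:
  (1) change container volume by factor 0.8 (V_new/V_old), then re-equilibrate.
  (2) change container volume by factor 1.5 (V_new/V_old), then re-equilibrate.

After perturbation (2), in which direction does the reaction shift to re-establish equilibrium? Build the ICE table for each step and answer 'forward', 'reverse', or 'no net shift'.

Direction: reverse

Q₀ = 3.3897e+09 vs Keq = 7.1030e-06 ⇒ Q>K, reverse
Step 1:
                  D         J         A         M
  Initial   0.01546   0.03537      1.16     8.843
  Change      7.256     2.419     7.256    -7.256
  Equil       7.272     2.454     8.416     1.587
  solve Keq expr → x = -2.419; check Q = 7.1030e-06
Then change container volume by factor 0.8 (V_new/V_old).
Step 2:
                  D         J         A         M
  Initial      9.09     3.068     10.52     1.984
  Change    -0.4228   -0.1409   -0.4228    0.4228
  Equil       8.667     2.927      10.1     2.406
  solve Keq expr → x = 0.1409; check Q = 7.1030e-06
Then change container volume by factor 1.5 (V_new/V_old).
Step 3:
                  D         J         A         M
  Initial     5.778     1.951     6.732     1.604
  Change     0.4881    0.1627    0.4881   -0.4881
  Equil       6.266     2.114      7.22     1.116
  solve Keq expr → x = -0.1627; check Q = 7.1030e-06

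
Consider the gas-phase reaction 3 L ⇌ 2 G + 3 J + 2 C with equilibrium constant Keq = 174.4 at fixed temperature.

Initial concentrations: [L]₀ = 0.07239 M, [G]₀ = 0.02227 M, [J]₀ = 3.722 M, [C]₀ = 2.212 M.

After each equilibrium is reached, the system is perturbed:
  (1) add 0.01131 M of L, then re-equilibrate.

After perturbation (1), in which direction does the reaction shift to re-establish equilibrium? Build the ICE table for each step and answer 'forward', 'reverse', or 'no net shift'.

Direction: forward

Q₀ = 329.8 vs Keq = 174.4 ⇒ Q>K, reverse
Step 1:
                  L         G         J         C
  Initial   0.07239   0.02227     3.722     2.212
  Change   0.005946 -0.003964 -0.005946 -0.003964
  Equil     0.07834   0.01831     3.716     2.208
  solve Keq expr → x = -0.001982; check Q = 174.4
Then add 0.01131 M of L.
Step 2:
                  L         G         J         C
  Initial   0.08965   0.01831     3.716     2.208
  Change    -0.0039    0.0026    0.0039    0.0026
  Equil     0.08575   0.02091      3.72     2.211
  solve Keq expr → x = 0.0013; check Q = 174.4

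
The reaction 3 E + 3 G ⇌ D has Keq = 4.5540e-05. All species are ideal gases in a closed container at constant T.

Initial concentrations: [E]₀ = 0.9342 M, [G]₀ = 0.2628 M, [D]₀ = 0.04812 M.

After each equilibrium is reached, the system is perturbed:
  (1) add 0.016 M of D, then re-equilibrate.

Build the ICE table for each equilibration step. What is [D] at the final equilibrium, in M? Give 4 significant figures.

Q₀ = 3.252 vs Keq = 4.5540e-05 ⇒ Q>K, reverse
Step 1:
                    E           G           D
  Initial      0.9342      0.2628     0.04812
  Change       0.1443      0.1443    -0.04812
  Equil         1.079      0.4071  3.8563e-06
  solve Keq expr → x = -0.04812; check Q = 4.5540e-05
Then add 0.016 M of D.
Step 2:
                    E           G           D
  Initial       1.079      0.4071       0.016
  Change      0.04799     0.04799      -0.016
  Equil         1.127      0.4551  6.1387e-06
  solve Keq expr → x = -0.016; check Q = 4.5540e-05

[D]_eq = 6.1387e-06 M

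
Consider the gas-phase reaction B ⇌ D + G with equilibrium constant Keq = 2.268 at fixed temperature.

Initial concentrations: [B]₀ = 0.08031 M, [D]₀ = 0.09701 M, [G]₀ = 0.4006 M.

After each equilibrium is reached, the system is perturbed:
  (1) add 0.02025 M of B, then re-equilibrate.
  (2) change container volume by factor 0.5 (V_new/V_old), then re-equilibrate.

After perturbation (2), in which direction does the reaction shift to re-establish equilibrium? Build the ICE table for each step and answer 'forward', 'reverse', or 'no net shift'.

Direction: reverse

Q₀ = 0.4839 vs Keq = 2.268 ⇒ Q<K, forward
Step 1:
                    B           D           G
  init        0.08031     0.09701      0.4006
  Δ          -0.05087     0.05087     0.05087
  eq          0.02944      0.1479      0.4515
  solve Keq expr → x = 0.05087; check Q = 2.268
Then add 0.02025 M of B.
Step 2:
                    B           D           G
  init        0.04969      0.1479      0.4515
  Δ          -0.01593     0.01593     0.01593
  eq          0.03376      0.1638      0.4674
  solve Keq expr → x = 0.01593; check Q = 2.268
Then change container volume by factor 0.5 (V_new/V_old).
Step 3:
                    B           D           G
  init        0.06752      0.3276      0.9348
  Δ           0.04392    -0.04392    -0.04392
  eq           0.1114      0.2837      0.8909
  solve Keq expr → x = -0.04392; check Q = 2.268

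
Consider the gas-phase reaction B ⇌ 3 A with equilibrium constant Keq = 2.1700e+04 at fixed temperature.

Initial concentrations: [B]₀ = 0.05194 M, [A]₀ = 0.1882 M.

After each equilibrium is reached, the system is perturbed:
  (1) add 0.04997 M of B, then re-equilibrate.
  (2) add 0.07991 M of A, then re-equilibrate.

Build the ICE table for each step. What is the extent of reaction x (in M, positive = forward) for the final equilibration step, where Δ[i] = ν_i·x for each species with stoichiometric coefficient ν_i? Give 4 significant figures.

Q₀ = 0.1283 vs Keq = 2.1700e+04 ⇒ Q<K, forward
Step 1:
                   B          A
  I          0.05194     0.1882
  C         -0.05194     0.1558
  E       1.8762e-06      0.344
  solve Keq expr → x = 0.05194; check Q = 2.1700e+04
Then add 0.04997 M of B.
Step 2:
                   B          A
  I          0.04997      0.344
  C         -0.04997     0.1499
  E       5.5526e-06     0.4939
  solve Keq expr → x = 0.04997; check Q = 2.1700e+04
Then add 0.07991 M of A.
Step 3:
                   B          A
  I       5.5526e-06     0.5738
  C       3.1541e-06 -9.4624e-06
  E       8.7067e-06     0.5738
  solve Keq expr → x = -3.1541e-06; check Q = 2.1700e+04

x = -3.1541e-06 M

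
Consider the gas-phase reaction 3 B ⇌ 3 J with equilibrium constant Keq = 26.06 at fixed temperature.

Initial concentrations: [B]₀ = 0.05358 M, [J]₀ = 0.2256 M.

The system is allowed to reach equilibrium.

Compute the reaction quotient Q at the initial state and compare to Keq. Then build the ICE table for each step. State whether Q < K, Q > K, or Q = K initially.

Q₀ = 74.65 vs Keq = 26.06 ⇒ Q>K, reverse
Step 1:
                   B          J
  init       0.05358     0.2256
  Δ          0.01684   -0.01684
  eq         0.07042     0.2088
  solve Keq expr → x = -0.005612; check Q = 26.06

Q₀ = 74.65; Q > K (proceeds reverse)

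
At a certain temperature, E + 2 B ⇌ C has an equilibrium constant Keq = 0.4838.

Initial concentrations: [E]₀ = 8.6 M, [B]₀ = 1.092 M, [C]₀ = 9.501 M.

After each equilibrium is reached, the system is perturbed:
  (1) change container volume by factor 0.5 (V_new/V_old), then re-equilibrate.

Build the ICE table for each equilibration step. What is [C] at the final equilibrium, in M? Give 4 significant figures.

[C]_eq = 19.32 M

Q₀ = 0.9265 vs Keq = 0.4838 ⇒ Q>K, reverse
Step 1:
                  E         B         C
  I             8.6     1.092     9.501
  C          0.1936    0.3871   -0.1936
  E           8.794     1.479     9.307
  solve Keq expr → x = -0.1936; check Q = 0.4838
Then change container volume by factor 0.5 (V_new/V_old).
Step 2:
                  E         B         C
  I           17.59     2.958     18.61
  C         -0.7099     -1.42    0.7099
  E           16.88     1.538     19.32
  solve Keq expr → x = 0.7099; check Q = 0.4838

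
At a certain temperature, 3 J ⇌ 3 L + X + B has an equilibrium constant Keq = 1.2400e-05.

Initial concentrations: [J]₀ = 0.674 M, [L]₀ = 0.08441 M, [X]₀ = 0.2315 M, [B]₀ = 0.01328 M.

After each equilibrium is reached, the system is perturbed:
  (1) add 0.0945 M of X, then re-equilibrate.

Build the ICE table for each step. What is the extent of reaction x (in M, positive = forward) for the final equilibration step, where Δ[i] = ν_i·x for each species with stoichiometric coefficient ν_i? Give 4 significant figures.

Q₀ = 6.0388e-06 vs Keq = 1.2400e-05 ⇒ Q<K, forward
Step 1:
                    J           L           X           B
  I             0.674     0.08441      0.2315     0.01328
  C          -0.01176     0.01176     0.00392     0.00392
  E            0.6622     0.09617      0.2354      0.0172
  solve Keq expr → x = 0.00392; check Q = 1.2400e-05
Then add 0.0945 M of X.
Step 2:
                    J           L           X           B
  I            0.6622     0.09617      0.3299      0.0172
  C          0.005793   -0.005793   -0.001931   -0.001931
  E             0.668     0.09038       0.328     0.01527
  solve Keq expr → x = -0.001931; check Q = 1.2400e-05

x = -0.001931 M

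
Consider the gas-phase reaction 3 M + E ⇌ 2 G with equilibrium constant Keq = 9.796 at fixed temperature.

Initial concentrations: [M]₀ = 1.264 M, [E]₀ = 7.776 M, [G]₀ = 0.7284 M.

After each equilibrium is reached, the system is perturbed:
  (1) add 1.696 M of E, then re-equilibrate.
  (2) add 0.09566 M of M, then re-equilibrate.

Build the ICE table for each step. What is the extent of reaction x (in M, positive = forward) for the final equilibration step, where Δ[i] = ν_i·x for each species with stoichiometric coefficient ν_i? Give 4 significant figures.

x = 0.0292 M

Q₀ = 0.03379 vs Keq = 9.796 ⇒ Q<K, forward
Step 1:
                  M         E         G
  init        1.264     7.776    0.7284
  Δ         -0.9683   -0.3228    0.6455
  eq         0.2957     7.453     1.374
  solve Keq expr → x = 0.3228; check Q = 9.796
Then add 1.696 M of E.
Step 2:
                  M         E         G
  init       0.2957     9.149     1.374
  Δ        -0.01788 -0.005959   0.01192
  eq         0.2778     9.143     1.386
  solve Keq expr → x = 0.005959; check Q = 9.796
Then add 0.09566 M of M.
Step 3:
                  M         E         G
  init       0.3735     9.143     1.386
  Δ         -0.0876   -0.0292    0.0584
  eq         0.2859     9.114     1.444
  solve Keq expr → x = 0.0292; check Q = 9.796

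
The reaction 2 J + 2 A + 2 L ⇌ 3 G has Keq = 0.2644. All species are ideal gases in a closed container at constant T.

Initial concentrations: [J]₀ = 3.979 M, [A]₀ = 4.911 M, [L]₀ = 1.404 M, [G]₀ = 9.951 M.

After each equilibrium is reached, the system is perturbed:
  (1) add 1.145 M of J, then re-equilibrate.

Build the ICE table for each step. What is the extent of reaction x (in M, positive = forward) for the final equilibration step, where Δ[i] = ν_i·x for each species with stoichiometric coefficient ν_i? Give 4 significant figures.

Q₀ = 1.309 vs Keq = 0.2644 ⇒ Q>K, reverse
Step 1:
                    J           A           L           G
  I             3.979       4.911       1.404       9.951
  C            0.6404      0.6404      0.6404     -0.9606
  E             4.619       5.551       2.044        8.99
  solve Keq expr → x = -0.3202; check Q = 0.2644
Then add 1.145 M of J.
Step 2:
                    J           A           L           G
  I             5.764       5.551       2.044        8.99
  C           -0.1976     -0.1976     -0.1976      0.2964
  E             5.567       5.354       1.847       9.287
  solve Keq expr → x = 0.0988; check Q = 0.2644

x = 0.0988 M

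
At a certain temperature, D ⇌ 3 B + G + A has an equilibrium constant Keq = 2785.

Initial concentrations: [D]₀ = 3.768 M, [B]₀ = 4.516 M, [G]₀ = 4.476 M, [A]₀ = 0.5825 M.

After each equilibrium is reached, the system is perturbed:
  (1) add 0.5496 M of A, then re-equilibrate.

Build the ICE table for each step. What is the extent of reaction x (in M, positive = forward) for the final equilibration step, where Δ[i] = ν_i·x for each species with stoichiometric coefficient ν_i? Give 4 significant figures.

x = -0.122 M

Q₀ = 63.73 vs Keq = 2785 ⇒ Q<K, forward
Step 1:
                    D           B           G           A
  I             3.768       4.516       4.476      0.5825
  C            -1.327       3.981       1.327       1.327
  E             2.441       8.497       5.803        1.91
  solve Keq expr → x = 1.327; check Q = 2785
Then add 0.5496 M of A.
Step 2:
                    D           B           G           A
  I             2.441       8.497       5.803       2.459
  C             0.122     -0.3659      -0.122      -0.122
  E             2.563       8.131       5.681       2.337
  solve Keq expr → x = -0.122; check Q = 2785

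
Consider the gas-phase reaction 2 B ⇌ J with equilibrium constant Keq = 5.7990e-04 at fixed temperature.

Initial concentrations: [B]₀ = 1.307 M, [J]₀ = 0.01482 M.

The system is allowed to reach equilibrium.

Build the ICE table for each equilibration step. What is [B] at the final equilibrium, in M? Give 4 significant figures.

Q₀ = 0.008676 vs Keq = 5.7990e-04 ⇒ Q>K, reverse
Step 1:
                  B         J
  init        1.307   0.01482
  Δ         0.02757  -0.01379
  eq          1.335  0.001033
  solve Keq expr → x = -0.01379; check Q = 5.7990e-04

[B]_eq = 1.335 M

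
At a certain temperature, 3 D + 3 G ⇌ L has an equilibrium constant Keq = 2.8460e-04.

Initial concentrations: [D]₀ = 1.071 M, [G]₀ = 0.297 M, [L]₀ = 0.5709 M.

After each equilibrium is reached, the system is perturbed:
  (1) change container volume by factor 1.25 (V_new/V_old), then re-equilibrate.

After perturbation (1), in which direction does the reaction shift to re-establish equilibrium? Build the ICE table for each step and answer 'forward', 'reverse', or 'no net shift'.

Direction: reverse

Q₀ = 17.74 vs Keq = 2.8460e-04 ⇒ Q>K, reverse
Step 1:
                    D           G           L
  Initial       1.071       0.297      0.5709
  Change        1.601       1.601     -0.5338
  Equil         2.672       1.898     0.03715
  solve Keq expr → x = -0.5338; check Q = 2.8460e-04
Then change container volume by factor 1.25 (V_new/V_old).
Step 2:
                    D           G           L
  Initial       2.138       1.519     0.02972
  Change      0.05417     0.05417    -0.01806
  Equil         2.192       1.573     0.01166
  solve Keq expr → x = -0.01806; check Q = 2.8460e-04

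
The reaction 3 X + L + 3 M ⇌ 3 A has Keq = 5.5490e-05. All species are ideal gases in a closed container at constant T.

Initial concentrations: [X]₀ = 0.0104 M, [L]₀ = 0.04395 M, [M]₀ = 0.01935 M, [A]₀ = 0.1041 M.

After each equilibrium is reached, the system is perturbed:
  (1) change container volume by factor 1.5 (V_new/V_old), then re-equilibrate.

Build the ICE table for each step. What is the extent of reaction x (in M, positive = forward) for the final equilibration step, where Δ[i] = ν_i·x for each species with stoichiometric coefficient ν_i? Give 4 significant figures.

Q₀ = 3.1496e+09 vs Keq = 5.5490e-05 ⇒ Q>K, reverse
Step 1:
                  X         L         M         A
  Initial    0.0104   0.04395   0.01935    0.1041
  Change     0.1039   0.03462    0.1039   -0.1039
  Equil      0.1143   0.07857    0.1232 2.3003e-04
  solve Keq expr → x = -0.03462; check Q = 5.5490e-05
Then change container volume by factor 1.5 (V_new/V_old).
Step 2:
                  X         L         M         A
  Initial   0.07618   0.05238   0.08215 1.5335e-04
  Change  6.3885e-05 2.1295e-05 6.3885e-05 -6.3885e-05
  Equil     0.07624    0.0524   0.08221 8.9466e-05
  solve Keq expr → x = -2.1295e-05; check Q = 5.5490e-05

x = -2.1295e-05 M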